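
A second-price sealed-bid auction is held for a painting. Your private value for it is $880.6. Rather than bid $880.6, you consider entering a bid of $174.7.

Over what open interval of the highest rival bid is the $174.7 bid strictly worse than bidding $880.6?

($174.7, $880.6)

If the competing bid is below $174.7, both bids win at the same price — no difference.
If it is above $880.6, both bids lose — no difference.
If it lies strictly between $174.7 and $880.6, bidding your value wins at a price below your value (positive payoff) while bidding $174.7 loses (payoff 0).
So the deviation strictly hurts on the open interval ($174.7, $880.6).
Because the price is fixed by the runner-up's bid, deviating from your value can only change a good outcome into a bad one — never the reverse.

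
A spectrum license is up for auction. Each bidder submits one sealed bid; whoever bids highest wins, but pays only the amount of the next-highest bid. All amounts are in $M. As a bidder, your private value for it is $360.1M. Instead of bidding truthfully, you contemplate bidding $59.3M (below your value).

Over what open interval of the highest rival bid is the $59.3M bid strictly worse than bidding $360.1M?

($59.3M, $360.1M)

If the competing bid is below $59.3M, both bids win at the same price — no difference.
If it is above $360.1M, both bids lose — no difference.
If it lies strictly between $59.3M and $360.1M, bidding your value wins at a price below your value (positive payoff) while bidding $59.3M loses (payoff 0).
So the deviation strictly hurts on the open interval ($59.3M, $360.1M).
Because the price is fixed by the runner-up's bid, deviating from your value can only change a good outcome into a bad one — never the reverse.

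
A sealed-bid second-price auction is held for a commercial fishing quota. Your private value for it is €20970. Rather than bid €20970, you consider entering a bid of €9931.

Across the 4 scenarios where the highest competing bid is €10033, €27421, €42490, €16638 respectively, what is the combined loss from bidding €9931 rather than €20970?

The deviation costs you only when the competing bid falls strictly between €9931 and €20970; elsewhere both bids give the same outcome.
€10033: truthful payoff €10937, deviation payoff €0 → loss €10937.
€27421: outcomes coincide → loss €0.
€42490: outcomes coincide → loss €0.
€16638: truthful payoff €4332, deviation payoff €0 → loss €4332.
Total loss = €10937 + €4332 = €15269.

€15269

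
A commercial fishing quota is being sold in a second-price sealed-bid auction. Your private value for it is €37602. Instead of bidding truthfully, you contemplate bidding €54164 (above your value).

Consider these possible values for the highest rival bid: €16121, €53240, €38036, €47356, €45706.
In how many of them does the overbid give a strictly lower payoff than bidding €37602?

4

The deviation hurts exactly when the highest competing bid lies strictly between €37602 and €54164 — overbidding then wins at a price above your value.
€16121: below both → same outcome either way.
€53240: inside the interval → strictly worse (loss €15638).
€38036: inside the interval → strictly worse (loss €434).
€47356: inside the interval → strictly worse (loss €9754).
€45706: inside the interval → strictly worse (loss €8104).
Count: 4.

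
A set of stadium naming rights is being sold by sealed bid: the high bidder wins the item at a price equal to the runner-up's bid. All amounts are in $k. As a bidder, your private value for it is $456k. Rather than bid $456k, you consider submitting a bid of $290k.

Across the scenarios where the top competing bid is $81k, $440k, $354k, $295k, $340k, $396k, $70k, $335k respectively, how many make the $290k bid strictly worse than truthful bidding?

The deviation hurts exactly when the highest competing bid lies strictly between $290k and $456k — underbidding then forfeits a profitable win.
$81k: below both → same outcome either way.
$440k: inside the interval → strictly worse (loss $16k).
$354k: inside the interval → strictly worse (loss $102k).
$295k: inside the interval → strictly worse (loss $161k).
$340k: inside the interval → strictly worse (loss $116k).
$396k: inside the interval → strictly worse (loss $60k).
$70k: below both → same outcome either way.
$335k: inside the interval → strictly worse (loss $121k).
Count: 6.

6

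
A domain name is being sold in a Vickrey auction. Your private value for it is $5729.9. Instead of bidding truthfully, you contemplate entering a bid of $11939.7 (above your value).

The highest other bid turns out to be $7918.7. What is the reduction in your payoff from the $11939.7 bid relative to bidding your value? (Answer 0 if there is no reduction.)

Bidding your value $5729.9: you lose (since $5729.9 < $7918.7). Payoff $0.
Bidding $11939.7: you win and pay $7918.7. Payoff $5729.9 − $7918.7 = −$2188.8.
The competing bid $7918.7 lies between your value and your inflated bid, so overbidding wins an item priced above your value.
Loss from deviating = $0 − (−$2188.8) = $2188.8.
Because the price is fixed by the runner-up's bid, deviating from your value can only change a good outcome into a bad one — never the reverse.

$2188.8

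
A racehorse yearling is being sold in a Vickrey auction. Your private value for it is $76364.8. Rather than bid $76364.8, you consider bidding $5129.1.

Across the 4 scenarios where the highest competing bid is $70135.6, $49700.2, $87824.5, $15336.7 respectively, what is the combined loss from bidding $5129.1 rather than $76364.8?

The deviation costs you only when the competing bid falls strictly between $5129.1 and $76364.8; elsewhere both bids give the same outcome.
$70135.6: truthful payoff $6229.2, deviation payoff $0 → loss $6229.2.
$49700.2: truthful payoff $26664.6, deviation payoff $0 → loss $26664.6.
$87824.5: outcomes coincide → loss $0.
$15336.7: truthful payoff $61028.1, deviation payoff $0 → loss $61028.1.
Total loss = $6229.2 + $26664.6 + $61028.1 = $93921.9.

$93921.9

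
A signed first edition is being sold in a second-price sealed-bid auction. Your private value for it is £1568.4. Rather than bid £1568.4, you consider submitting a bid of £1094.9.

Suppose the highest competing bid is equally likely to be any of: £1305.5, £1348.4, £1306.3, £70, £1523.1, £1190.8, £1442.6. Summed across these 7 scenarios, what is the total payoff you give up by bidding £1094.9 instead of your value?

£1293.7

The deviation costs you only when the competing bid falls strictly between £1094.9 and £1568.4; elsewhere both bids give the same outcome.
£1305.5: truthful payoff £262.9, deviation payoff £0 → loss £262.9.
£1348.4: truthful payoff £220, deviation payoff £0 → loss £220.
£1306.3: truthful payoff £262.1, deviation payoff £0 → loss £262.1.
£70: outcomes coincide → loss £0.
£1523.1: truthful payoff £45.3, deviation payoff £0 → loss £45.3.
£1190.8: truthful payoff £377.6, deviation payoff £0 → loss £377.6.
£1442.6: truthful payoff £125.8, deviation payoff £0 → loss £125.8.
Total loss = £262.9 + £220 + £262.1 + £45.3 + £377.6 + £125.8 = £1293.7.
In a second-price auction your bid sets only whether you win, not what you pay, so bidding your true value is weakly dominant.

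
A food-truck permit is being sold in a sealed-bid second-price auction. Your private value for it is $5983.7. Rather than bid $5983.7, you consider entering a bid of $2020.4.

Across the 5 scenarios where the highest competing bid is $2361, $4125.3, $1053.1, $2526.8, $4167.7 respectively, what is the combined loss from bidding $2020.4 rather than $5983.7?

$10754

The deviation costs you only when the competing bid falls strictly between $2020.4 and $5983.7; elsewhere both bids give the same outcome.
$2361: truthful payoff $3622.7, deviation payoff $0 → loss $3622.7.
$4125.3: truthful payoff $1858.4, deviation payoff $0 → loss $1858.4.
$1053.1: outcomes coincide → loss $0.
$2526.8: truthful payoff $3456.9, deviation payoff $0 → loss $3456.9.
$4167.7: truthful payoff $1816, deviation payoff $0 → loss $1816.
Total loss = $3622.7 + $1858.4 + $3456.9 + $1816 = $10754.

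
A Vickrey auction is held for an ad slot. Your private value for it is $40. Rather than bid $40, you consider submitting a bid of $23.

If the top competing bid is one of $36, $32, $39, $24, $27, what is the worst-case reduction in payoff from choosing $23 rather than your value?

$36: truthful gives $4, deviation gives $0 → loss $4.
$32: truthful gives $8, deviation gives $0 → loss $8.
$39: truthful gives $1, deviation gives $0 → loss $1.
$24: truthful gives $16, deviation gives $0 → loss $16.
$27: truthful gives $13, deviation gives $0 → loss $13.
Maximum loss: $16.

$16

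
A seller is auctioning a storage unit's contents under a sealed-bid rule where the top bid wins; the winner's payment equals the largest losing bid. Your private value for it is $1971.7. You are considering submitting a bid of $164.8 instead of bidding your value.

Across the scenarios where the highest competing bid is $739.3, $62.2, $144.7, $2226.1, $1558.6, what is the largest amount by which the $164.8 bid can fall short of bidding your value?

$739.3: truthful gives $1232.4, deviation gives $0 → loss $1232.4.
$62.2: same outcome either way → loss $0.
$144.7: same outcome either way → loss $0.
$2226.1: same outcome either way → loss $0.
$1558.6: truthful gives $413.1, deviation gives $0 → loss $413.1.
Maximum loss: $1232.4.

$1232.4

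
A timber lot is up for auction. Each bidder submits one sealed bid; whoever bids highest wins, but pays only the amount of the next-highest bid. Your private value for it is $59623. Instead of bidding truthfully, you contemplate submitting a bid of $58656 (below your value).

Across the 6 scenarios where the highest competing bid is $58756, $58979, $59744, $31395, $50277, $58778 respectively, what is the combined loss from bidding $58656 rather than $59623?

$2356

The deviation costs you only when the competing bid falls strictly between $58656 and $59623; elsewhere both bids give the same outcome.
$58756: truthful payoff $867, deviation payoff $0 → loss $867.
$58979: truthful payoff $644, deviation payoff $0 → loss $644.
$59744: outcomes coincide → loss $0.
$31395: outcomes coincide → loss $0.
$50277: outcomes coincide → loss $0.
$58778: truthful payoff $845, deviation payoff $0 → loss $845.
Total loss = $867 + $644 + $845 = $2356.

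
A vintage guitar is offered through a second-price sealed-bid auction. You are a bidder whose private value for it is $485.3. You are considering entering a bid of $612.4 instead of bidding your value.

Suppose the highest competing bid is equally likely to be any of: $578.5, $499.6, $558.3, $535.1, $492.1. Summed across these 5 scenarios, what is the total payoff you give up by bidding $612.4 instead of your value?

$237.1

The deviation costs you only when the competing bid falls strictly between $485.3 and $612.4; elsewhere both bids give the same outcome.
$578.5: truthful payoff $0, deviation payoff −$93.2 → loss $93.2.
$499.6: truthful payoff $0, deviation payoff −$14.3 → loss $14.3.
$558.3: truthful payoff $0, deviation payoff −$73 → loss $73.
$535.1: truthful payoff $0, deviation payoff −$49.8 → loss $49.8.
$492.1: truthful payoff $0, deviation payoff −$6.8 → loss $6.8.
Total loss = $93.2 + $14.3 + $73 + $49.8 + $6.8 = $237.1.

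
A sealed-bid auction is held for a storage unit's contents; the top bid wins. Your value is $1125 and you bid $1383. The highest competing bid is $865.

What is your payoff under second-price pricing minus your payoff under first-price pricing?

$518

You have the highest bid, so you win under either rule.
Second-price: pay $865 → payoff $260.
First-price: pay your own bid $1383 → payoff −$258.
Difference = $260 − (−$258) = $518.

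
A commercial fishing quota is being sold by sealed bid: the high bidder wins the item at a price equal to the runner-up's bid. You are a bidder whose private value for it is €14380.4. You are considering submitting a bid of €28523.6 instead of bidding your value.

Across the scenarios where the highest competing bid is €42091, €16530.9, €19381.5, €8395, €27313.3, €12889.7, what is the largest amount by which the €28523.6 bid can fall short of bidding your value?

€12932.9

€42091: same outcome either way → loss €0.
€16530.9: truthful gives €0, deviation gives −€2150.5 → loss €2150.5.
€19381.5: truthful gives €0, deviation gives −€5001.1 → loss €5001.1.
€8395: same outcome either way → loss €0.
€27313.3: truthful gives €0, deviation gives −€12932.9 → loss €12932.9.
€12889.7: same outcome either way → loss €0.
Maximum loss: €12932.9.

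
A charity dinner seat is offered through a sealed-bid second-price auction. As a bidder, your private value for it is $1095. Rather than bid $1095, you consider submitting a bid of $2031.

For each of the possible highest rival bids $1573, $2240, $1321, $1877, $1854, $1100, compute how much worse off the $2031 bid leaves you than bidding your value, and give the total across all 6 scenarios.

The deviation costs you only when the competing bid falls strictly between $1095 and $2031; elsewhere both bids give the same outcome.
$1573: truthful payoff $0, deviation payoff −$478 → loss $478.
$2240: outcomes coincide → loss $0.
$1321: truthful payoff $0, deviation payoff −$226 → loss $226.
$1877: truthful payoff $0, deviation payoff −$782 → loss $782.
$1854: truthful payoff $0, deviation payoff −$759 → loss $759.
$1100: truthful payoff $0, deviation payoff −$5 → loss $5.
Total loss = $478 + $226 + $782 + $759 + $5 = $2250.

$2250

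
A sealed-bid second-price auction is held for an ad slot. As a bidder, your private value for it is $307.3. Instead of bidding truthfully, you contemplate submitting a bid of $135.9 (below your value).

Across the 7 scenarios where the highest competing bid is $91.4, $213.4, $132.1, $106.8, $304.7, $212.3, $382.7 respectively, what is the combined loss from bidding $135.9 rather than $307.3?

$191.5

The deviation costs you only when the competing bid falls strictly between $135.9 and $307.3; elsewhere both bids give the same outcome.
$91.4: outcomes coincide → loss $0.
$213.4: truthful payoff $93.9, deviation payoff $0 → loss $93.9.
$132.1: outcomes coincide → loss $0.
$106.8: outcomes coincide → loss $0.
$304.7: truthful payoff $2.6, deviation payoff $0 → loss $2.6.
$212.3: truthful payoff $95, deviation payoff $0 → loss $95.
$382.7: outcomes coincide → loss $0.
Total loss = $93.9 + $2.6 + $95 = $191.5.
Because the price is fixed by the runner-up's bid, deviating from your value can only change a good outcome into a bad one — never the reverse.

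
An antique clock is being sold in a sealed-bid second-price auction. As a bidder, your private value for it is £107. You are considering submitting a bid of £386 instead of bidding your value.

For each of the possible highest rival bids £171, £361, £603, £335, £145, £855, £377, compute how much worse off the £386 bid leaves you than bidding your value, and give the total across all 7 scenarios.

The deviation costs you only when the competing bid falls strictly between £107 and £386; elsewhere both bids give the same outcome.
£171: truthful payoff £0, deviation payoff −£64 → loss £64.
£361: truthful payoff £0, deviation payoff −£254 → loss £254.
£603: outcomes coincide → loss £0.
£335: truthful payoff £0, deviation payoff −£228 → loss £228.
£145: truthful payoff £0, deviation payoff −£38 → loss £38.
£855: outcomes coincide → loss £0.
£377: truthful payoff £0, deviation payoff −£270 → loss £270.
Total loss = £64 + £254 + £228 + £38 + £270 = £854.

£854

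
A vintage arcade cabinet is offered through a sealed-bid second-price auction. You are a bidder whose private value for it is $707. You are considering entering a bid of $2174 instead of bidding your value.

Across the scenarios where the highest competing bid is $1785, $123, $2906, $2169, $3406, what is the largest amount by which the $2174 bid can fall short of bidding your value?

$1785: truthful gives $0, deviation gives −$1078 → loss $1078.
$123: same outcome either way → loss $0.
$2906: same outcome either way → loss $0.
$2169: truthful gives $0, deviation gives −$1462 → loss $1462.
$3406: same outcome either way → loss $0.
Maximum loss: $1462.

$1462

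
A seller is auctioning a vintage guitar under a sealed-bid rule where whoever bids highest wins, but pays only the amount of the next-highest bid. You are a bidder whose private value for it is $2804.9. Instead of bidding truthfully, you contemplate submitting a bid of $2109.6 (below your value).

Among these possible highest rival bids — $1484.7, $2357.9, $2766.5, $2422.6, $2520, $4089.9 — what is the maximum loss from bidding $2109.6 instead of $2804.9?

$1484.7: same outcome either way → loss $0.
$2357.9: truthful gives $447, deviation gives $0 → loss $447.
$2766.5: truthful gives $38.4, deviation gives $0 → loss $38.4.
$2422.6: truthful gives $382.3, deviation gives $0 → loss $382.3.
$2520: truthful gives $284.9, deviation gives $0 → loss $284.9.
$4089.9: same outcome either way → loss $0.
Maximum loss: $447.

$447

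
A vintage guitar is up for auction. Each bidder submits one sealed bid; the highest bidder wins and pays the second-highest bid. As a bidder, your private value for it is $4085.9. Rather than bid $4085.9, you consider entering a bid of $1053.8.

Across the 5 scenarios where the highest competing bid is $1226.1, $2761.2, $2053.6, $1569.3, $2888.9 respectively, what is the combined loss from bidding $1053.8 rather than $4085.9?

The deviation costs you only when the competing bid falls strictly between $1053.8 and $4085.9; elsewhere both bids give the same outcome.
$1226.1: truthful payoff $2859.8, deviation payoff $0 → loss $2859.8.
$2761.2: truthful payoff $1324.7, deviation payoff $0 → loss $1324.7.
$2053.6: truthful payoff $2032.3, deviation payoff $0 → loss $2032.3.
$1569.3: truthful payoff $2516.6, deviation payoff $0 → loss $2516.6.
$2888.9: truthful payoff $1197, deviation payoff $0 → loss $1197.
Total loss = $2859.8 + $1324.7 + $2032.3 + $2516.6 + $1197 = $9930.4.
Because the price is fixed by the runner-up's bid, deviating from your value can only change a good outcome into a bad one — never the reverse.

$9930.4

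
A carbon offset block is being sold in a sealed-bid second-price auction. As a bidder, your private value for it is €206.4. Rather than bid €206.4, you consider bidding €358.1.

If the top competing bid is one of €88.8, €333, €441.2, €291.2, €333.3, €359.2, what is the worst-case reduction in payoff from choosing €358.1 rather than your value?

€88.8: same outcome either way → loss €0.
€333: truthful gives €0, deviation gives −€126.6 → loss €126.6.
€441.2: same outcome either way → loss €0.
€291.2: truthful gives €0, deviation gives −€84.8 → loss €84.8.
€333.3: truthful gives €0, deviation gives −€126.9 → loss €126.9.
€359.2: same outcome either way → loss €0.
Maximum loss: €126.9.

€126.9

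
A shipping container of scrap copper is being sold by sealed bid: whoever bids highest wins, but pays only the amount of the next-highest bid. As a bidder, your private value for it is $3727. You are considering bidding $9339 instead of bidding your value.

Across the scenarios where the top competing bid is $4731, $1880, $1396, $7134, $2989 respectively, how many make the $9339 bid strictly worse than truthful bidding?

The deviation hurts exactly when the highest competing bid lies strictly between $3727 and $9339 — overbidding then wins at a price above your value.
$4731: inside the interval → strictly worse (loss $1004).
$1880: below both → same outcome either way.
$1396: below both → same outcome either way.
$7134: inside the interval → strictly worse (loss $3407).
$2989: below both → same outcome either way.
Count: 2.

2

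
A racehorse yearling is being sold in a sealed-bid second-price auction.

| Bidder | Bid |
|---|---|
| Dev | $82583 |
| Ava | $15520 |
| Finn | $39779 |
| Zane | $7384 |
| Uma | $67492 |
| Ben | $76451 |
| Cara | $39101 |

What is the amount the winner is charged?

$76451

Highest bid: Dev at $82583, so Dev wins.
Second-highest bid: Ben at $76451 — that is the price the winner pays.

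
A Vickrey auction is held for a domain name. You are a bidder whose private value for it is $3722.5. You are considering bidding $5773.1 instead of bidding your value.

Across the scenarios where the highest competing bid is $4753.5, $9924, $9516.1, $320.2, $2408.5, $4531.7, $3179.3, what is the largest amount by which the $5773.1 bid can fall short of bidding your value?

$1031

$4753.5: truthful gives $0, deviation gives −$1031 → loss $1031.
$9924: same outcome either way → loss $0.
$9516.1: same outcome either way → loss $0.
$320.2: same outcome either way → loss $0.
$2408.5: same outcome either way → loss $0.
$4531.7: truthful gives $0, deviation gives −$809.2 → loss $809.2.
$3179.3: same outcome either way → loss $0.
Maximum loss: $1031.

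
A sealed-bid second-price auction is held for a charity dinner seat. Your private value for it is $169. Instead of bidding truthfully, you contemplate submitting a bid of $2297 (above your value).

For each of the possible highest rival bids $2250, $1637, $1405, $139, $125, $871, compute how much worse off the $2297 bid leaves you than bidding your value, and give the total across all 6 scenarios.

$5487

The deviation costs you only when the competing bid falls strictly between $169 and $2297; elsewhere both bids give the same outcome.
$2250: truthful payoff $0, deviation payoff −$2081 → loss $2081.
$1637: truthful payoff $0, deviation payoff −$1468 → loss $1468.
$1405: truthful payoff $0, deviation payoff −$1236 → loss $1236.
$139: outcomes coincide → loss $0.
$125: outcomes coincide → loss $0.
$871: truthful payoff $0, deviation payoff −$702 → loss $702.
Total loss = $2081 + $1468 + $1236 + $702 = $5487.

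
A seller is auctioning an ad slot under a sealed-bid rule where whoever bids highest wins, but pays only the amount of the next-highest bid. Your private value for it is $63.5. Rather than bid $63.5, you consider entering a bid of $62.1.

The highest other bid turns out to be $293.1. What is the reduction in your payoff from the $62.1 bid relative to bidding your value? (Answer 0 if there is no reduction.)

$0

Bidding your value $63.5: you lose (since $63.5 < $293.1). Payoff $0.
Bidding $62.1: you lose. Payoff $0.
Difference = $0 − $0 = $0; both bids lead to the same outcome because the competing bid is above both your value and your alternative bid.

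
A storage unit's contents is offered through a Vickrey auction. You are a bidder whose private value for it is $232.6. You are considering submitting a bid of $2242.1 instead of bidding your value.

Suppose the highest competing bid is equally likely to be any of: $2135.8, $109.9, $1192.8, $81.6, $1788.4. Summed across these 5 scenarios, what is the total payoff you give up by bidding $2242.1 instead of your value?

$4419.2

The deviation costs you only when the competing bid falls strictly between $232.6 and $2242.1; elsewhere both bids give the same outcome.
$2135.8: truthful payoff $0, deviation payoff −$1903.2 → loss $1903.2.
$109.9: outcomes coincide → loss $0.
$1192.8: truthful payoff $0, deviation payoff −$960.2 → loss $960.2.
$81.6: outcomes coincide → loss $0.
$1788.4: truthful payoff $0, deviation payoff −$1555.8 → loss $1555.8.
Total loss = $1903.2 + $960.2 + $1555.8 = $4419.2.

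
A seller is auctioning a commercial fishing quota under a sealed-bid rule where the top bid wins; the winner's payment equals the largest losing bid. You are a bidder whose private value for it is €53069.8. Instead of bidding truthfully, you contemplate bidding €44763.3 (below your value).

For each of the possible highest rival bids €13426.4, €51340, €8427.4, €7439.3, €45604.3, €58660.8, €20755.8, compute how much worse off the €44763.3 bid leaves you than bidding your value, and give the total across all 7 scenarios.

The deviation costs you only when the competing bid falls strictly between €44763.3 and €53069.8; elsewhere both bids give the same outcome.
€13426.4: outcomes coincide → loss €0.
€51340: truthful payoff €1729.8, deviation payoff €0 → loss €1729.8.
€8427.4: outcomes coincide → loss €0.
€7439.3: outcomes coincide → loss €0.
€45604.3: truthful payoff €7465.5, deviation payoff €0 → loss €7465.5.
€58660.8: outcomes coincide → loss €0.
€20755.8: outcomes coincide → loss €0.
Total loss = €1729.8 + €7465.5 = €9195.3.
Truthful bidding weakly dominates here: raising your bid can only win items priced above your value, and lowering it can only forfeit items priced below.

€9195.3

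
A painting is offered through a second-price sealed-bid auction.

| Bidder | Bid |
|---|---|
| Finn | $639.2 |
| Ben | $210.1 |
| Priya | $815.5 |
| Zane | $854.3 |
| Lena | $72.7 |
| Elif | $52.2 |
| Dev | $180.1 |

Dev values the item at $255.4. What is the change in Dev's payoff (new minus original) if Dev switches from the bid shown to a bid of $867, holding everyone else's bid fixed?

−$598.9

The highest bid among the other bidders is $854.3; Dev's bid doesn't change that.
Original bid $180.1: Dev is not highest (top rival bid is $854.3); payoff $0.
Alternative bid $867: Dev is highest, pays the top rival bid $854.3; payoff $255.4 − $854.3 = −$598.9.
Change in payoff = −$598.9 − ($0) = −$598.9.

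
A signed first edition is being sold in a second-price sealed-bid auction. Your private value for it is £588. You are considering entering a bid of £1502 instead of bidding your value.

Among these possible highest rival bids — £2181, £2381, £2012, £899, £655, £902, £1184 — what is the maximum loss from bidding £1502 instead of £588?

£2181: same outcome either way → loss £0.
£2381: same outcome either way → loss £0.
£2012: same outcome either way → loss £0.
£899: truthful gives £0, deviation gives −£311 → loss £311.
£655: truthful gives £0, deviation gives −£67 → loss £67.
£902: truthful gives £0, deviation gives −£314 → loss £314.
£1184: truthful gives £0, deviation gives −£596 → loss £596.
Maximum loss: £596.

£596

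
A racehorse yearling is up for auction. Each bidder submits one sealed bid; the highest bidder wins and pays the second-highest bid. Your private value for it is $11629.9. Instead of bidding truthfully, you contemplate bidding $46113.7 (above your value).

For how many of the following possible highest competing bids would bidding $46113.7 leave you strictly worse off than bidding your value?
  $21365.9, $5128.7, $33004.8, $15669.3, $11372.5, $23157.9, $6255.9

The deviation hurts exactly when the highest competing bid lies strictly between $11629.9 and $46113.7 — overbidding then wins at a price above your value.
$21365.9: inside the interval → strictly worse (loss $9736).
$5128.7: below both → same outcome either way.
$33004.8: inside the interval → strictly worse (loss $21374.9).
$15669.3: inside the interval → strictly worse (loss $4039.4).
$11372.5: below both → same outcome either way.
$23157.9: inside the interval → strictly worse (loss $11528).
$6255.9: below both → same outcome either way.
Count: 4.

4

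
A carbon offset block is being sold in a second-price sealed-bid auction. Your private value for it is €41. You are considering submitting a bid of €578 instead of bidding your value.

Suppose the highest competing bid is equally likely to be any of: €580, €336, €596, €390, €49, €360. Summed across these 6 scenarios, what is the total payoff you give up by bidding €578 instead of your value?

€971

The deviation costs you only when the competing bid falls strictly between €41 and €578; elsewhere both bids give the same outcome.
€580: outcomes coincide → loss €0.
€336: truthful payoff €0, deviation payoff −€295 → loss €295.
€596: outcomes coincide → loss €0.
€390: truthful payoff €0, deviation payoff −€349 → loss €349.
€49: truthful payoff €0, deviation payoff −€8 → loss €8.
€360: truthful payoff €0, deviation payoff −€319 → loss €319.
Total loss = €295 + €349 + €8 + €319 = €971.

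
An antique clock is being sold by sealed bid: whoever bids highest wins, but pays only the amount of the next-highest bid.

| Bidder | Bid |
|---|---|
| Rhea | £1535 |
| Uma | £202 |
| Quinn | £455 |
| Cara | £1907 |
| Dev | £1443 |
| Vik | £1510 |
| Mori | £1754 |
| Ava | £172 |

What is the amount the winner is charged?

£1754

Highest bid: Cara at £1907, so Cara wins.
Second-highest bid: Mori at £1754 — that is the price the winner pays.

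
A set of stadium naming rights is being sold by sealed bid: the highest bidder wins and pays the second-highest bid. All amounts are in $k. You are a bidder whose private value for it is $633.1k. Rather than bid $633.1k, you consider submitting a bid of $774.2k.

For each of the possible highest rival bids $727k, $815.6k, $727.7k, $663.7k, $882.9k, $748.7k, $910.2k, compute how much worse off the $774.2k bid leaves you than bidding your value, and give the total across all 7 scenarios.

$334.7k

The deviation costs you only when the competing bid falls strictly between $633.1k and $774.2k; elsewhere both bids give the same outcome.
$727k: truthful payoff $0k, deviation payoff −$93.9k → loss $93.9k.
$815.6k: outcomes coincide → loss $0k.
$727.7k: truthful payoff $0k, deviation payoff −$94.6k → loss $94.6k.
$663.7k: truthful payoff $0k, deviation payoff −$30.6k → loss $30.6k.
$882.9k: outcomes coincide → loss $0k.
$748.7k: truthful payoff $0k, deviation payoff −$115.6k → loss $115.6k.
$910.2k: outcomes coincide → loss $0k.
Total loss = $93.9k + $94.6k + $30.6k + $115.6k = $334.7k.
Because the price is fixed by the runner-up's bid, deviating from your value can only change a good outcome into a bad one — never the reverse.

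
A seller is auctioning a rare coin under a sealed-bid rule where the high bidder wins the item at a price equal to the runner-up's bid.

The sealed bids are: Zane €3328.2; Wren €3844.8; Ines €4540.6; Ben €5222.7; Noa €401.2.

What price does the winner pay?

€4540.6

Highest bid: Ben at €5222.7, so Ben wins.
Second-highest bid: Ines at €4540.6 — that is the price the winner pays.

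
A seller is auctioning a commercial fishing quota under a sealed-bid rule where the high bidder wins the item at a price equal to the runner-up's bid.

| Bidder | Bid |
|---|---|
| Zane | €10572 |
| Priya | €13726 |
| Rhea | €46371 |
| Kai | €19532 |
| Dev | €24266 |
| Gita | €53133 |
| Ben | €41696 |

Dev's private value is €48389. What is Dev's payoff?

Highest bid: Gita at €53133, so Gita wins.
Second-highest bid: Rhea at €46371 — that is the price the winner pays.
Dev did not win, so Dev pays nothing and receives nothing: payoff €0.

€0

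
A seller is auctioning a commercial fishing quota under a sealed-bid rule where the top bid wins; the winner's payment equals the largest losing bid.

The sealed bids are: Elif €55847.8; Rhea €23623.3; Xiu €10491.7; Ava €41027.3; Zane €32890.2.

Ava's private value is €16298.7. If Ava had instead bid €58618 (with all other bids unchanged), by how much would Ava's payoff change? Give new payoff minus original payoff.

The highest bid among the other bidders is €55847.8; Ava's bid doesn't change that.
Original bid €41027.3: Ava is not highest (top rival bid is €55847.8); payoff €0.
Alternative bid €58618: Ava is highest, pays the top rival bid €55847.8; payoff €16298.7 − €55847.8 = −€39549.1.
Change in payoff = −€39549.1 − (€0) = −€39549.1.

−€39549.1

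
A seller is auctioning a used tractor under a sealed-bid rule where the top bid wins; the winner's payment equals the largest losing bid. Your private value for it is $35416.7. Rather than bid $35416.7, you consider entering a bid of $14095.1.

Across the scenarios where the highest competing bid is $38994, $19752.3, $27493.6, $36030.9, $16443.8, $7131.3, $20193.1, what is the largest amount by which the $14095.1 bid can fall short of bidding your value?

$18972.9

$38994: same outcome either way → loss $0.
$19752.3: truthful gives $15664.4, deviation gives $0 → loss $15664.4.
$27493.6: truthful gives $7923.1, deviation gives $0 → loss $7923.1.
$36030.9: same outcome either way → loss $0.
$16443.8: truthful gives $18972.9, deviation gives $0 → loss $18972.9.
$7131.3: same outcome either way → loss $0.
$20193.1: truthful gives $15223.6, deviation gives $0 → loss $15223.6.
Maximum loss: $18972.9.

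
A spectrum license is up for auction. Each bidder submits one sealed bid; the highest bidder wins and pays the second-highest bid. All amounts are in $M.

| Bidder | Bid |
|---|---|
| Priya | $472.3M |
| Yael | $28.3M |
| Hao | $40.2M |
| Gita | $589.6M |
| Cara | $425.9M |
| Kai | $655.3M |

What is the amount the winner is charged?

$589.6M

Highest bid: Kai at $655.3M, so Kai wins.
Second-highest bid: Gita at $589.6M — that is the price the winner pays.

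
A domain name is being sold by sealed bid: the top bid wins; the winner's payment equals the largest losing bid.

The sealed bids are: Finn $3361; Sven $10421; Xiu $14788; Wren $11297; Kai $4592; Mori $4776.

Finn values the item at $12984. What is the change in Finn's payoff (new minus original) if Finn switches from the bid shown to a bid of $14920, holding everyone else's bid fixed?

−$1804

The highest bid among the other bidders is $14788; Finn's bid doesn't change that.
Original bid $3361: Finn is not highest (top rival bid is $14788); payoff $0.
Alternative bid $14920: Finn is highest, pays the top rival bid $14788; payoff $12984 − $14788 = −$1804.
Change in payoff = −$1804 − ($0) = −$1804.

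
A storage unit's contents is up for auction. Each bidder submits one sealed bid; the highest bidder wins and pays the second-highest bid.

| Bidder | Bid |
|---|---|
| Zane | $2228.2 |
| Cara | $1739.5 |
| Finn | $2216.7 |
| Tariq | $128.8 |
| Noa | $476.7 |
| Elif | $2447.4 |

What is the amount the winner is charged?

$2228.2

Highest bid: Elif at $2447.4, so Elif wins.
Second-highest bid: Zane at $2228.2 — that is the price the winner pays.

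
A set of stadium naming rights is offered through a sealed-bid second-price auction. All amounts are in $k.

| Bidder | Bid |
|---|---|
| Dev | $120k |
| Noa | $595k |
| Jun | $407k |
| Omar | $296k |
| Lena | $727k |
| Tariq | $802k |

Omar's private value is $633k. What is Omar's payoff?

Highest bid: Tariq at $802k, so Tariq wins.
Second-highest bid: Lena at $727k — that is the price the winner pays.
Omar did not win, so Omar pays nothing and receives nothing: payoff $0k.

$0k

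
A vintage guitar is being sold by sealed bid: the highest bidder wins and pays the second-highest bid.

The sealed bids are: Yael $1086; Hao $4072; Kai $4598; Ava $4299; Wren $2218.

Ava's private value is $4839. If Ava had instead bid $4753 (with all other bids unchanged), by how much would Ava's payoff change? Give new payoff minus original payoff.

The highest bid among the other bidders is $4598; Ava's bid doesn't change that.
Original bid $4299: Ava is not highest (top rival bid is $4598); payoff $0.
Alternative bid $4753: Ava is highest, pays the top rival bid $4598; payoff $4839 − $4598 = $241.
Change in payoff = $241 − ($0) = $241.

$241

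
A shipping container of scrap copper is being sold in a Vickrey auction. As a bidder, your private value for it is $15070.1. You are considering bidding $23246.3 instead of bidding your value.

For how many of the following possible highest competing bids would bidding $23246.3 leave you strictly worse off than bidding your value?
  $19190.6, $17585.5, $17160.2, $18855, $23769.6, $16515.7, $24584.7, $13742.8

5

The deviation hurts exactly when the highest competing bid lies strictly between $15070.1 and $23246.3 — overbidding then wins at a price above your value.
$19190.6: inside the interval → strictly worse (loss $4120.5).
$17585.5: inside the interval → strictly worse (loss $2515.4).
$17160.2: inside the interval → strictly worse (loss $2090.1).
$18855: inside the interval → strictly worse (loss $3784.9).
$23769.6: above both → same outcome either way.
$16515.7: inside the interval → strictly worse (loss $1445.6).
$24584.7: above both → same outcome either way.
$13742.8: below both → same outcome either way.
Count: 5.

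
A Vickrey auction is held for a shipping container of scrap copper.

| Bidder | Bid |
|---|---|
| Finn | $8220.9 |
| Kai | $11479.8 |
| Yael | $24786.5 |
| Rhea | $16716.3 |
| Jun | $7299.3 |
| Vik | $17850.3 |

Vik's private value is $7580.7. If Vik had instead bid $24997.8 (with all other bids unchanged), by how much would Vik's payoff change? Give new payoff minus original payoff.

−$17205.8

The highest bid among the other bidders is $24786.5; Vik's bid doesn't change that.
Original bid $17850.3: Vik is not highest (top rival bid is $24786.5); payoff $0.
Alternative bid $24997.8: Vik is highest, pays the top rival bid $24786.5; payoff $7580.7 − $24786.5 = −$17205.8.
Change in payoff = −$17205.8 − ($0) = −$17205.8.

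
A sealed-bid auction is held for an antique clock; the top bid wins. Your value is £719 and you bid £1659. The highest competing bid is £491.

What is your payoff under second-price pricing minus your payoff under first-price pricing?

£1168

You have the highest bid, so you win under either rule.
Second-price: pay £491 → payoff £228.
First-price: pay your own bid £1659 → payoff −£940.
Difference = £228 − (−£940) = £1168.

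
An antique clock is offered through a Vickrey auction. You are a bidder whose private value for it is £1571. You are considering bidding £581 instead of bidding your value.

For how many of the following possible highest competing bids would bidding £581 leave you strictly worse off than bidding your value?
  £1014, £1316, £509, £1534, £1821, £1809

3

The deviation hurts exactly when the highest competing bid lies strictly between £581 and £1571 — underbidding then forfeits a profitable win.
£1014: inside the interval → strictly worse (loss £557).
£1316: inside the interval → strictly worse (loss £255).
£509: below both → same outcome either way.
£1534: inside the interval → strictly worse (loss £37).
£1821: above both → same outcome either way.
£1809: above both → same outcome either way.
Count: 3.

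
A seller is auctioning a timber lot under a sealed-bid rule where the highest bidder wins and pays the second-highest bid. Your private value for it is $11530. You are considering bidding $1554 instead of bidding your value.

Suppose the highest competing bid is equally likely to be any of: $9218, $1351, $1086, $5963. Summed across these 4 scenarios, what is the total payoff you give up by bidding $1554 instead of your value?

$7879

The deviation costs you only when the competing bid falls strictly between $1554 and $11530; elsewhere both bids give the same outcome.
$9218: truthful payoff $2312, deviation payoff $0 → loss $2312.
$1351: outcomes coincide → loss $0.
$1086: outcomes coincide → loss $0.
$5963: truthful payoff $5567, deviation payoff $0 → loss $5567.
Total loss = $2312 + $5567 = $7879.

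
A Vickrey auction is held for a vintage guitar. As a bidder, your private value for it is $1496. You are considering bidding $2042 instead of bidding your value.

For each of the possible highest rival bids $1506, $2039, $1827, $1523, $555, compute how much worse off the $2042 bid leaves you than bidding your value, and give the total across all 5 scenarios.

The deviation costs you only when the competing bid falls strictly between $1496 and $2042; elsewhere both bids give the same outcome.
$1506: truthful payoff $0, deviation payoff −$10 → loss $10.
$2039: truthful payoff $0, deviation payoff −$543 → loss $543.
$1827: truthful payoff $0, deviation payoff −$331 → loss $331.
$1523: truthful payoff $0, deviation payoff −$27 → loss $27.
$555: outcomes coincide → loss $0.
Total loss = $10 + $543 + $331 + $27 = $911.
Because the price is fixed by the runner-up's bid, deviating from your value can only change a good outcome into a bad one — never the reverse.

$911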